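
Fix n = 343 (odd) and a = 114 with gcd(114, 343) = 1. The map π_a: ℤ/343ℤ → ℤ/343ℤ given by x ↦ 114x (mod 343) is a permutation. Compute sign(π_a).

+1

Start at x=267: 267 → 254 → 144 → 295 → 16 → 109 → 78 → … (one orbit).
The orbit structure of x ↦ 114x mod 343: 7 orbits of sizes [147, 147, 21, 21, 3, 3, 1].
343 − 7 = 336 transpositions; sign(π) = (−1)^336 = +1.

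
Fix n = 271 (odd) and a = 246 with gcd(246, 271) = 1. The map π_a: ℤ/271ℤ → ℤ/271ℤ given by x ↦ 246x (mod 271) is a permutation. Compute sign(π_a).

Start at x=12: 12 → 242 → 183 → 32 → 13 → 217 → 266 → … (one orbit).
Cycle type of π: 54×5 + 1; total 6 cycles.
Σ(ℓ_i−1) = 271−6 = 265; sign = (−1)^265 = -1.

-1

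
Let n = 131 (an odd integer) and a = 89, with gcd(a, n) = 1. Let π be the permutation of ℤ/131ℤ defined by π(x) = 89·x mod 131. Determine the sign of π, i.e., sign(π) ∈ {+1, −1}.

+1

Trace 58: π^k(58) = [58, 53, 1, 89, 61] for k=0..4.
Decompose π into cycles: lengths [5, 5, 5, 5, 5, 5, 5, 5, 5, 5, 5, 5, 5, 5, 5, 5, 5, 5, 5, 5, 5, 5, 5, 5, 5, 5, 1] (27 cycles, including the fixed point 0).
Σ(ℓ_i−1) = 131−27 = 104; sign = (−1)^104 = +1.
Zolotarev: (89|131) = +1, matching the cycle-count sign.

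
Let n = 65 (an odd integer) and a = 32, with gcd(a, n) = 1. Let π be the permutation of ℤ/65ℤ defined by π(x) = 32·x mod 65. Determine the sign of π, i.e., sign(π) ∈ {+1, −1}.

Orbit of 2 under x↦32x: [2, 64, 33, 16, 57, 4, 63]… (length divides ord_65(32)).
Cycle type of π: 12×5 + 4 + 1; total 7 cycles.
Σ(ℓ_i−1) = 65−7 = 58; sign = (−1)^58 = +1.

+1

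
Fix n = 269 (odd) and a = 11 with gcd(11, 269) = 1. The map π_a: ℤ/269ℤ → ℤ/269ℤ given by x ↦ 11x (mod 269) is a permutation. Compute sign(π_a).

+1

Start at x=265: 265 → 225 → 54 → 56 → 78 → 51 → 23 → … (one orbit).
π_11 has 3 disjoint cycles with lengths [134, 134, 1] on {0,…,268}.
sign(π) = (−1)^{n − #cycles} = (−1)^{269−3} = (−1)^266 = +1.
Via Zolotarev, sign(π_{11}) = (11|269) = +1.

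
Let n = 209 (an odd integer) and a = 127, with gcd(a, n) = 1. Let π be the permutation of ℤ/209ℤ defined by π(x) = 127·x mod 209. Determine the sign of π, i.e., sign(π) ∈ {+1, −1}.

+1

Trace 40: π^k(40) = [40, 64, 186, 5, 8, 180, 79] for k=0..6.
Cycle lengths of π_127 on ℤ/209ℤ: [90, 90, 18, 10, 1]; 5 cycles in total.
sign(π) = (−1)^{n − #cycles} = (−1)^{209−5} = (−1)^204 = +1.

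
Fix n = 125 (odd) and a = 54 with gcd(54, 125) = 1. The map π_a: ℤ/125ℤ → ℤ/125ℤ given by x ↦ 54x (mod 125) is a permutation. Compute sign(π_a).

+1

Start at x=109: 109 → 11 → 94 → 76 → 104 → 116 → 14 → … (one orbit).
Cycle lengths of π_54 on ℤ/125ℤ: [50, 50, 10, 10, 2, 2, 1]; 7 cycles in total.
Σ(ℓ_i−1) = 125−7 = 118; sign = (−1)^118 = +1.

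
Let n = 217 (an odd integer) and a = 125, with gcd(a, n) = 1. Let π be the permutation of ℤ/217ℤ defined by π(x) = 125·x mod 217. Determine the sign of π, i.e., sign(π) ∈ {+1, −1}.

Trace 1: π^k(1) = [1, 125] for k=0..1.
Decompose π into cycles: lengths [2, 2, 2, 2, 2, 2, 2, 2, 2, 2, 2, 2, 2, 2, 2, 2, 2, 2, 2, 2, 2, 2, 2, 2, 2, 2, 2, 2, 2, 2, 2, 2, 2, 2, 2, 2, 2, 2, 2, 2, 2, 2, 2, 2, 2, 2, 2, 2, 2, 2, 2, 2, 2, 2, 2, 2, 2, 2, 2, 2, 2, 2, 2, 2, 2, 2, 2, 2, 2, 2, 2, 2, 2, 2, 2, 2, 2, 2, 2, 2, 2, 2, 2, 2, 2, 2, 2, 2, 2, 2, 2, 2, 2, 1, 1, 1, 1, 1, 1, 1, 1, 1, 1, 1, 1, 1, 1, 1, 1, 1, 1, 1, 1, 1, 1, 1, 1, 1, 1, 1, 1, 1, 1, 1] (124 cycles, including the fixed point 0).
sign(π) = (−1)^{n − #cycles} = (−1)^{217−124} = (−1)^93 = -1.

-1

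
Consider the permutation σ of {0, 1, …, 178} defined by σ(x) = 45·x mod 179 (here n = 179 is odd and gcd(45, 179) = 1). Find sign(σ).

Orbit of 107 under x↦45x: [107, 161, 85, 66, 106, 116, 29]… (length divides ord_179(45)).
Cycle type of π: 89×2 + 1; total 3 cycles.
With 3 cycles on 179 points, sign = (−1)^{179−3} = +1.
The Jacobi symbol (45|179) = +1 (Zolotarev) agrees.

+1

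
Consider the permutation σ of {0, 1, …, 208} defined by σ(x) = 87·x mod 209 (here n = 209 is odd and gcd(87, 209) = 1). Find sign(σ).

Start at x=45: 45 → 153 → 144 → 197 → 1 → 87 → 45 (one orbit).
The orbit structure of x ↦ 87x mod 209: 42 orbits of sizes [6, 6, 6, 6, 6, 6, 6, 6, 6, 6, 6, 6, 6, 6, 6, 6, 6, 6, 6, 6, 6, 6, 6, 6, 6, 6, 6, 6, 6, 6, 3, 3, 3, 3, 3, 3, 2, 2, 2, 2, 2, 1].
With 42 cycles on 209 points, sign = (−1)^{209−42} = -1.
Check: (87/209) = -1 by Zolotarev.

-1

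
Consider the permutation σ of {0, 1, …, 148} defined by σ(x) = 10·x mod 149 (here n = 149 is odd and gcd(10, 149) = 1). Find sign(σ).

Trace 111: π^k(111) = [111, 67, 74, 144, 99, 96, 66] for k=0..6.
The orbit structure of x ↦ 10x mod 149: 2 orbits of sizes [148, 1].
2 cycles on 149: each ℓ→(−1)^(ℓ−1), product (−1)^147 = -1.

-1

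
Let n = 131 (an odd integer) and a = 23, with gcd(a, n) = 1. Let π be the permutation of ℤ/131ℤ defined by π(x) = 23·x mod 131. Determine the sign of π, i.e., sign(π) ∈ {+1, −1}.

Trace 2: π^k(2) = [2, 46, 10, 99, 50, 102, 119] for k=0..6.
Decompose π into cycles: lengths [130, 1] (2 cycles, including the fixed point 0).
131 − 2 = 129 transpositions; sign(π) = (−1)^129 = -1.

-1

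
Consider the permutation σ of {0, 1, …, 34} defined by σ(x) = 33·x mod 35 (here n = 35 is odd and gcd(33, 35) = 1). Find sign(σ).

Orbit of 33 under x↦33x: [33, 4, 27, 16, 3, 29, 12]… (length divides ord_35(33)).
Decompose π into cycles: lengths [12, 12, 6, 4, 1] (5 cycles, including the fixed point 0).
With 5 cycles on 35 points, sign = (−1)^{35−5} = +1.
Via Zolotarev, sign(π_{33}) = (33|35) = +1.

+1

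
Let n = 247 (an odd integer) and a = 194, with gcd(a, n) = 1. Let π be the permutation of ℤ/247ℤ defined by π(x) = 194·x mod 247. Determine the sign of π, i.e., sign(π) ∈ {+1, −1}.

Orbit of 25 under x↦194x: [25, 157, 77, 118, 168, 235, 142]… (length divides ord_247(194)).
The orbit structure of x ↦ 194x mod 247: 21 orbits of sizes [18, 18, 18, 18, 18, 18, 18, 18, 18, 18, 18, 18, 9, 9, 2, 2, 2, 2, 2, 2, 1].
n − c = 247 − 21 = 226; sign = (−1)^226 = +1.

+1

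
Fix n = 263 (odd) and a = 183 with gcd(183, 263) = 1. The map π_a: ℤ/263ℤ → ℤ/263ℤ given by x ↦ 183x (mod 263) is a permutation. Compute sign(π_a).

+1

Trace 218: π^k(218) = [218, 181, 248, 148, 258, 137, 86] for k=0..6.
Cycle lengths of π_183 on ℤ/263ℤ: [131, 131, 1]; 3 cycles in total.
With 3 cycles on 263 points, sign = (−1)^{263−3} = +1.
Via Zolotarev, sign(π_{183}) = (183|263) = +1.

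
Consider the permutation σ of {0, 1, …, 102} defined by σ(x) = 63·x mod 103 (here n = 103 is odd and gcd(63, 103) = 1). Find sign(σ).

Start at x=91: 91 → 68 → 61 → 32 → 59 → 9 → 52 → … (one orbit).
Decompose π into cycles: lengths [51, 51, 1] (3 cycles, including the fixed point 0).
103 − 3 = 100 transpositions; sign(π) = (−1)^100 = +1.

+1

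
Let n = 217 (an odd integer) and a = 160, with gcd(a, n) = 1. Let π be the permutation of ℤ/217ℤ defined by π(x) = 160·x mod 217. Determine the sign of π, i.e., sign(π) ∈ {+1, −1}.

-1

Trace 125: π^k(125) = [125, 36, 118, 1, 160, 211] for k=0..5.
Cycle lengths of π_160 on ℤ/217ℤ: [6, 6, 6, 6, 6, 6, 6, 6, 6, 6, 6, 6, 6, 6, 6, 6, 6, 6, 6, 6, 6, 6, 6, 6, 6, 6, 6, 6, 6, 6, 3, 3, 3, 3, 3, 3, 3, 3, 3, 3, 2, 2, 2, 1]; 44 cycles in total.
44 cycles on 217: each ℓ→(−1)^(ℓ−1), product (−1)^173 = -1.
(160|217)_J = -1 (Zolotarev's lemma cross-check).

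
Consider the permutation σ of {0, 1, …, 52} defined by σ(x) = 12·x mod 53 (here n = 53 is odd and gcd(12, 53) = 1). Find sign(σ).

-1

Orbit of 12 under x↦12x: [12, 38, 32, 13, 50, 17, 45]… (length divides ord_53(12)).
π_12 has 2 disjoint cycles with lengths [52, 1] on {0,…,52}.
Σ(ℓ_i−1) = 53−2 = 51; sign = (−1)^51 = -1.
The Jacobi symbol (12|53) = -1 (Zolotarev) agrees.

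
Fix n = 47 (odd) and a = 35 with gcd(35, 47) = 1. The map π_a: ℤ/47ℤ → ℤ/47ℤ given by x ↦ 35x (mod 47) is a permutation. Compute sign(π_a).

-1

Start at x=13: 13 → 32 → 39 → 2 → 23 → 6 → 22 → … (one orbit).
π_35 has 2 disjoint cycles with lengths [46, 1] on {0,…,46}.
With 2 cycles on 47 points, sign = (−1)^{47−2} = -1.
Zolotarev: (35|47) = -1, matching the cycle-count sign.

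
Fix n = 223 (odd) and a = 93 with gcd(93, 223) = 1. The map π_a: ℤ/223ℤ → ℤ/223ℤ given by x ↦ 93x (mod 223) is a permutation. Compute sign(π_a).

Start at x=113: 113 → 28 → 151 → 217 → 111 → 65 → 24 → … (one orbit).
Cycle lengths of π_93 on ℤ/223ℤ: [222, 1]; 2 cycles in total.
sign(π) = (−1)^{n − #cycles} = (−1)^{223−2} = (−1)^221 = -1.

-1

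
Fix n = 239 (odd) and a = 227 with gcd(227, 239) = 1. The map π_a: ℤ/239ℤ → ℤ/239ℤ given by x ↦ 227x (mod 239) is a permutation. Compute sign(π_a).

Trace 87: π^k(87) = [87, 151, 100, 234, 60, 236, 36] for k=0..6.
The orbit structure of x ↦ 227x mod 239: 2 orbits of sizes [238, 1].
sign(π) = (−1)^{n − #cycles} = (−1)^{239−2} = (−1)^237 = -1.
Check: (227/239) = -1 by Zolotarev.

-1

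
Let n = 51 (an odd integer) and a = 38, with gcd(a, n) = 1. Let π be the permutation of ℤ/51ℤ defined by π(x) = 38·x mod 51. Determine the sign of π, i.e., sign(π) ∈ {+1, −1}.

-1

Orbit of 38 under x↦38x: [38, 16, 47, 1]… (length divides ord_51(38)).
Decompose π into cycles: lengths [4, 4, 4, 4, 4, 4, 4, 4, 4, 4, 4, 4, 2, 1] (14 cycles, including the fixed point 0).
n − c = 51 − 14 = 37; sign = (−1)^37 = -1.
Zolotarev: (38|51) = -1, matching the cycle-count sign.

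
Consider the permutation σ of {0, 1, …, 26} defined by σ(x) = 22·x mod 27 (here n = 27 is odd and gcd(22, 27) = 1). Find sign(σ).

Trace 13: π^k(13) = [13, 16, 1, 22, 25, 10, 4] for k=0..6.
π_22 has 7 disjoint cycles with lengths [9, 9, 3, 3, 1, 1, 1] on {0,…,26}.
7 cycles on 27: each ℓ→(−1)^(ℓ−1), product (−1)^20 = +1.
(22|27)_J = +1 (Zolotarev's lemma cross-check).

+1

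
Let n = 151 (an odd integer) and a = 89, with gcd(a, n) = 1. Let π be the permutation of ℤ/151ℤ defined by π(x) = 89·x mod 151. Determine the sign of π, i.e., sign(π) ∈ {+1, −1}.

-1

Start at x=142: 142 → 105 → 134 → 148 → 35 → 95 → 150 → … (one orbit).
2 cycles of lengths [150, 1].
With 2 cycles on 151 points, sign = (−1)^{151−2} = -1.
The Jacobi symbol (89|151) = -1 (Zolotarev) agrees.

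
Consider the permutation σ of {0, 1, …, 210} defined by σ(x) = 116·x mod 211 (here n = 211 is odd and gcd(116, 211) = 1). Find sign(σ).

-1

Trace 166: π^k(166) = [166, 55, 50, 103, 132, 120, 205] for k=0..6.
Cycle type of π: 210 + 1; total 2 cycles.
2 cycles on 211: each ℓ→(−1)^(ℓ−1), product (−1)^209 = -1.
(116|211)_J = -1 (Zolotarev's lemma cross-check).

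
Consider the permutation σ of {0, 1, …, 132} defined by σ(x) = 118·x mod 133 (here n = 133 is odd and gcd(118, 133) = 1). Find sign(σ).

-1

Orbit of 99 under x↦118x: [99, 111, 64, 104, 36, 125, 120]… (length divides ord_133(118)).
Decompose π into cycles: lengths [18, 18, 18, 18, 18, 18, 9, 9, 2, 2, 2, 1] (12 cycles, including the fixed point 0).
sign(π) = (−1)^{n − #cycles} = (−1)^{133−12} = (−1)^121 = -1.
Zolotarev: (118|133) = -1, matching the cycle-count sign.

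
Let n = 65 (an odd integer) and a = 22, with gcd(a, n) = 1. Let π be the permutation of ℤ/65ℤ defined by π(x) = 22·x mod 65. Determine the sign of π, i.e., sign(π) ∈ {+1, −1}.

-1

Trace 61: π^k(61) = [61, 42, 14, 48, 16, 27, 9] for k=0..6.
Cycle lengths of π_22 on ℤ/65ℤ: [12, 12, 12, 12, 4, 3, 3, 3, 3, 1]; 10 cycles in total.
n − c = 65 − 10 = 55; sign = (−1)^55 = -1.
The Jacobi symbol (22|65) = -1 (Zolotarev) agrees.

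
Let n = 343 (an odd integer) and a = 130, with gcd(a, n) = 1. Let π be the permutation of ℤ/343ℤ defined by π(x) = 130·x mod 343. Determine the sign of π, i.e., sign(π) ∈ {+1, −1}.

Trace 121: π^k(121) = [121, 295, 277, 338, 36, 221, 261] for k=0..6.
Decompose π into cycles: lengths [147, 147, 21, 21, 3, 3, 1] (7 cycles, including the fixed point 0).
Σ(ℓ_i−1) = 343−7 = 336; sign = (−1)^336 = +1.

+1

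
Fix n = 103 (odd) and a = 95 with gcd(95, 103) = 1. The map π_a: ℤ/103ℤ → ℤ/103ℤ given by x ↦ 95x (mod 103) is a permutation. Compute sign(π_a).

Trace 81: π^k(81) = [81, 73, 34, 37, 13, 102, 8] for k=0..6.
Decompose π into cycles: lengths [34, 34, 34, 1] (4 cycles, including the fixed point 0).
n − c = 103 − 4 = 99; sign = (−1)^99 = -1.

-1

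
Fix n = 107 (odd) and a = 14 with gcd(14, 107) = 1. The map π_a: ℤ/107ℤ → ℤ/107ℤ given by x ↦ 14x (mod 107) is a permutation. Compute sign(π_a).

+1

Trace 27: π^k(27) = [27, 57, 49, 44, 81, 64, 40] for k=0..6.
The orbit structure of x ↦ 14x mod 107: 3 orbits of sizes [53, 53, 1].
107 − 3 = 104 transpositions; sign(π) = (−1)^104 = +1.
Check: (14/107) = +1 by Zolotarev.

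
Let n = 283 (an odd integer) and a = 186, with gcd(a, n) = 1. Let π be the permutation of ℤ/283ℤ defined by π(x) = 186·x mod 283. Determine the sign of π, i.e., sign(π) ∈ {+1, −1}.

Start at x=131: 131 → 28 → 114 → 262 → 56 → 228 → 241 → … (one orbit).
Cycle type of π: 282 + 1; total 2 cycles.
283 − 2 = 281 transpositions; sign(π) = (−1)^281 = -1.
(186|283)_J = -1 (Zolotarev's lemma cross-check).

-1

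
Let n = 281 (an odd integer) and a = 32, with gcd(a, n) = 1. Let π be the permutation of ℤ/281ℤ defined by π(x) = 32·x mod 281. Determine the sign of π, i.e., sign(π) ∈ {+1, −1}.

+1

Orbit of 165 under x↦32x: [165, 222, 79, 280, 249, 100, 109]… (length divides ord_281(32)).
The orbit structure of x ↦ 32x mod 281: 21 orbits of sizes [14, 14, 14, 14, 14, 14, 14, 14, 14, 14, 14, 14, 14, 14, 14, 14, 14, 14, 14, 14, 1].
sign(π) = (−1)^{n − #cycles} = (−1)^{281−21} = (−1)^260 = +1.
Zolotarev: (32|281) = +1, matching the cycle-count sign.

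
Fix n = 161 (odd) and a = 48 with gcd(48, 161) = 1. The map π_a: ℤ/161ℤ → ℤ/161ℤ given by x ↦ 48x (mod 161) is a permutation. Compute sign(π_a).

-1

Start at x=48: 48 → 50 → 146 → 85 → 55 → 64 → 13 → … (one orbit).
Cycle lengths of π_48 on ℤ/161ℤ: [22, 22, 22, 22, 22, 22, 11, 11, 2, 2, 2, 1]; 12 cycles in total.
With 12 cycles on 161 points, sign = (−1)^{161−12} = -1.
Zolotarev: (48|161) = -1, matching the cycle-count sign.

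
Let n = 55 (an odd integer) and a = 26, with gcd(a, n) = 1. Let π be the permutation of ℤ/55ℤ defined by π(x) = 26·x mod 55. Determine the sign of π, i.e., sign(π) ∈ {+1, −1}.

+1

Trace 1: π^k(1) = [1, 26, 16, 31, 36] for k=0..4.
π_26 has 15 disjoint cycles with lengths [5, 5, 5, 5, 5, 5, 5, 5, 5, 5, 1, 1, 1, 1, 1] on {0,…,54}.
With 15 cycles on 55 points, sign = (−1)^{55−15} = +1.
Zolotarev: (26|55) = +1, matching the cycle-count sign.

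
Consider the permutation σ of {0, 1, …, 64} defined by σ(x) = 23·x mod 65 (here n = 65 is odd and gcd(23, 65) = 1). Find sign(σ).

Orbit of 16 under x↦23x: [16, 43, 14, 62, 61, 38, 29]… (length divides ord_65(23)).
Decompose π into cycles: lengths [12, 12, 12, 12, 6, 6, 4, 1] (8 cycles, including the fixed point 0).
sign(π) = (−1)^{n − #cycles} = (−1)^{65−8} = (−1)^57 = -1.
Zolotarev: (23|65) = -1, matching the cycle-count sign.

-1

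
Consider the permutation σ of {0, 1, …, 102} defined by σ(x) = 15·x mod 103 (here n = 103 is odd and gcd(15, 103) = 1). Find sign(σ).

+1

Trace 59: π^k(59) = [59, 61, 91, 26, 81, 82, 97] for k=0..6.
Decompose π into cycles: lengths [51, 51, 1] (3 cycles, including the fixed point 0).
sign(π) = (−1)^{n − #cycles} = (−1)^{103−3} = (−1)^100 = +1.
The Jacobi symbol (15|103) = +1 (Zolotarev) agrees.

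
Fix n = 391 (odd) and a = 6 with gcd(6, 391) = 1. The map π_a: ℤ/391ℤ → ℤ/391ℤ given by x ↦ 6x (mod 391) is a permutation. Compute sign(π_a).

Trace 3: π^k(3) = [3, 18, 108, 257, 369, 259, 381] for k=0..6.
The orbit structure of x ↦ 6x mod 391: 6 orbits of sizes [176, 176, 16, 11, 11, 1].
6 cycles on 391: each ℓ→(−1)^(ℓ−1), product (−1)^385 = -1.
Zolotarev: (6|391) = -1, matching the cycle-count sign.

-1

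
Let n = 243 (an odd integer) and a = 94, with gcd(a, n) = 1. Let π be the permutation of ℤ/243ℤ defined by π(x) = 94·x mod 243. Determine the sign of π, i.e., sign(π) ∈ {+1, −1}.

+1

Orbit of 4 under x↦94x: [4, 133, 109, 40, 115, 118, 157]… (length divides ord_243(94)).
Decompose π into cycles: lengths [81, 81, 27, 27, 9, 9, 3, 3, 1, 1, 1] (11 cycles, including the fixed point 0).
n − c = 243 − 11 = 232; sign = (−1)^232 = +1.
(94|243)_J = +1 (Zolotarev's lemma cross-check).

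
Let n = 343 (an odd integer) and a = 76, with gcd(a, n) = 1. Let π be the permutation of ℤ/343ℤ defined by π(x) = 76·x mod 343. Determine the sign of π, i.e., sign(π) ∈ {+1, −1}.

Orbit of 167 under x↦76x: [167, 1, 76, 288, 279, 281, 90]… (length divides ord_343(76)).
Cycle type of π: 98×3 + 14×3 + 2×3 + 1; total 10 cycles.
343 − 10 = 333 transpositions; sign(π) = (−1)^333 = -1.

-1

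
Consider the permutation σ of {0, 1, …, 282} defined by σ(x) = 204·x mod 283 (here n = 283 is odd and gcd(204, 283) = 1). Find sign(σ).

Trace 29: π^k(29) = [29, 256, 152, 161, 16, 151, 240] for k=0..6.
Cycle type of π: 47×6 + 1; total 7 cycles.
n − c = 283 − 7 = 276; sign = (−1)^276 = +1.
(204|283)_J = +1 (Zolotarev's lemma cross-check).

+1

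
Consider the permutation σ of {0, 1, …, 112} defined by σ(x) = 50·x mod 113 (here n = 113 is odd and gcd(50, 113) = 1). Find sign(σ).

Trace 69: π^k(69) = [69, 60, 62, 49, 77, 8, 61] for k=0..6.
π_50 has 3 disjoint cycles with lengths [56, 56, 1] on {0,…,112}.
With 3 cycles on 113 points, sign = (−1)^{113−3} = +1.

+1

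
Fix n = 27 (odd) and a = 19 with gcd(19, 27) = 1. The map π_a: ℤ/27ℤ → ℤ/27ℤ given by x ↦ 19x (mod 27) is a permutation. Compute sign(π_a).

+1

Trace 1: π^k(1) = [1, 19, 10] for k=0..2.
Cycle lengths of π_19 on ℤ/27ℤ: [3, 3, 3, 3, 3, 3, 1, 1, 1, 1, 1, 1, 1, 1, 1]; 15 cycles in total.
n − c = 27 − 15 = 12; sign = (−1)^12 = +1.
Zolotarev: (19|27) = +1, matching the cycle-count sign.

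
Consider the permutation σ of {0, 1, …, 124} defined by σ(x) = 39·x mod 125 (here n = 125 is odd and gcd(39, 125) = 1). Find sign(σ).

+1

Trace 24: π^k(24) = [24, 61, 4, 31, 84, 26, 14] for k=0..6.
7 cycles of lengths [50, 50, 10, 10, 2, 2, 1].
sign(π) = (−1)^{n − #cycles} = (−1)^{125−7} = (−1)^118 = +1.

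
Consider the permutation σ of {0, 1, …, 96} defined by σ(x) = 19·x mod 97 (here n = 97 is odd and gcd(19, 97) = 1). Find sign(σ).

-1

Start at x=79: 79 → 46 → 1 → 19 → 70 → 69 → 50 → … (one orbit).
The orbit structure of x ↦ 19x mod 97: 4 orbits of sizes [32, 32, 32, 1].
sign(π) = (−1)^{n − #cycles} = (−1)^{97−4} = (−1)^93 = -1.
The Jacobi symbol (19|97) = -1 (Zolotarev) agrees.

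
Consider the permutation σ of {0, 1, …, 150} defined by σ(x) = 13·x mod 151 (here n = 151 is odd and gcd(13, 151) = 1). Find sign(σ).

-1

Trace 91: π^k(91) = [91, 126, 128, 3, 39, 54, 98] for k=0..6.
The orbit structure of x ↦ 13x mod 151: 2 orbits of sizes [150, 1].
2 cycles on 151: each ℓ→(−1)^(ℓ−1), product (−1)^149 = -1.
(13|151)_J = -1 (Zolotarev's lemma cross-check).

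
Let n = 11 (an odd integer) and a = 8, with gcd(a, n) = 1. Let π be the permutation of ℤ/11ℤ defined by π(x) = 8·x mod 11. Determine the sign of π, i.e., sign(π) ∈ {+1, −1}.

Start at x=6: 6 → 4 → 10 → 3 → 2 → 5 → 7 → … (one orbit).
Cycle type of π: 10 + 1; total 2 cycles.
2 cycles on 11: each ℓ→(−1)^(ℓ−1), product (−1)^9 = -1.

-1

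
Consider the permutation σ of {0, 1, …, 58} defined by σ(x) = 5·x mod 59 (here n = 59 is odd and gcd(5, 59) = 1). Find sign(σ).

Orbit of 45 under x↦5x: [45, 48, 4, 20, 41, 28, 22]… (length divides ord_59(5)).
3 cycles of lengths [29, 29, 1].
With 3 cycles on 59 points, sign = (−1)^{59−3} = +1.
Zolotarev: (5|59) = +1, matching the cycle-count sign.

+1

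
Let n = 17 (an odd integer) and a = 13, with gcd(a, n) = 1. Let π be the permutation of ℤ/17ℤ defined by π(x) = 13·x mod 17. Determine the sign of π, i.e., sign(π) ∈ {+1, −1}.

+1

Orbit of 4 under x↦13x: [4, 1, 13, 16]… (length divides ord_17(13)).
Cycle lengths of π_13 on ℤ/17ℤ: [4, 4, 4, 4, 1]; 5 cycles in total.
sign(π) = (−1)^{n − #cycles} = (−1)^{17−5} = (−1)^12 = +1.
Check: (13/17) = +1 by Zolotarev.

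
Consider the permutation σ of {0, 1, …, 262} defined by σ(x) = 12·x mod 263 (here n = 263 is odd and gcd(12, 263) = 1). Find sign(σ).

+1

Start at x=83: 83 → 207 → 117 → 89 → 16 → 192 → 200 → … (one orbit).
Cycle type of π: 131×2 + 1; total 3 cycles.
sign(π) = (−1)^{n − #cycles} = (−1)^{263−3} = (−1)^260 = +1.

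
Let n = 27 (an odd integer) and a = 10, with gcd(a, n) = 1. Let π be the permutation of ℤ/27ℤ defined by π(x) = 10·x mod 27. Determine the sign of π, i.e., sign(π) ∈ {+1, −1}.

Trace 10: π^k(10) = [10, 19, 1] for k=0..2.
Cycle type of π: 3×6 + 1×9; total 15 cycles.
sign(π) = (−1)^{n − #cycles} = (−1)^{27−15} = (−1)^12 = +1.
Check: (10/27) = +1 by Zolotarev.

+1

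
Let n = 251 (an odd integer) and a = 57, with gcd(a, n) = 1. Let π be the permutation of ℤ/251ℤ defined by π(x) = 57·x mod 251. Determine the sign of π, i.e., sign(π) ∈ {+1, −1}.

Start at x=219: 219 → 184 → 197 → 185 → 3 → 171 → 209 → … (one orbit).
The orbit structure of x ↦ 57x mod 251: 2 orbits of sizes [250, 1].
n − c = 251 − 2 = 249; sign = (−1)^249 = -1.
Zolotarev: (57|251) = -1, matching the cycle-count sign.

-1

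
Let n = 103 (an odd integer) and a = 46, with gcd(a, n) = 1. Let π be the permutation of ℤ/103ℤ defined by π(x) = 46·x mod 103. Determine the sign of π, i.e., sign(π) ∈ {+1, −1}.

+1

Start at x=46: 46 → 56 → 1 → 46 (one orbit).
π_46 has 35 disjoint cycles with lengths [3, 3, 3, 3, 3, 3, 3, 3, 3, 3, 3, 3, 3, 3, 3, 3, 3, 3, 3, 3, 3, 3, 3, 3, 3, 3, 3, 3, 3, 3, 3, 3, 3, 3, 1] on {0,…,102}.
103 − 35 = 68 transpositions; sign(π) = (−1)^68 = +1.
Zolotarev: (46|103) = +1, matching the cycle-count sign.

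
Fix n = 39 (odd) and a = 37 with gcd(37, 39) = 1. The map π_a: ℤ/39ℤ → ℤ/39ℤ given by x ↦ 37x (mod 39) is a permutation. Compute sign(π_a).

Orbit of 34 under x↦37x: [34, 10, 19, 1, 37, 4, 31]… (length divides ord_39(37)).
π_37 has 6 disjoint cycles with lengths [12, 12, 12, 1, 1, 1] on {0,…,38}.
With 6 cycles on 39 points, sign = (−1)^{39−6} = -1.
Via Zolotarev, sign(π_{37}) = (37|39) = -1.

-1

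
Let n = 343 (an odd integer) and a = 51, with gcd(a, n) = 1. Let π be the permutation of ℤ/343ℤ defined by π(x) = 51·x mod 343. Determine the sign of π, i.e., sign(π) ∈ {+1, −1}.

+1

Trace 67: π^k(67) = [67, 330, 23, 144, 141, 331, 74] for k=0..6.
The orbit structure of x ↦ 51x mod 343: 7 orbits of sizes [147, 147, 21, 21, 3, 3, 1].
Σ(ℓ_i−1) = 343−7 = 336; sign = (−1)^336 = +1.
Check: (51/343) = +1 by Zolotarev.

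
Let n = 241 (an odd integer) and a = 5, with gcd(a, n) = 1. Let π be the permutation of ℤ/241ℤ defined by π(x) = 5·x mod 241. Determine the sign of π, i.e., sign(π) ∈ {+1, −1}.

Trace 1: π^k(1) = [1, 5, 25, 125, 143, 233, 201] for k=0..6.
7 cycles of lengths [40, 40, 40, 40, 40, 40, 1].
241 − 7 = 234 transpositions; sign(π) = (−1)^234 = +1.
Check: (5/241) = +1 by Zolotarev.

+1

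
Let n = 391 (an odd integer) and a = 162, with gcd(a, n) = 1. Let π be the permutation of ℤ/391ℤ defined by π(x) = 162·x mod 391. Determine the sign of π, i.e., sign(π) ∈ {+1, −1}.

+1

Orbit of 185 under x↦162x: [185, 254, 93, 208, 70, 1, 162]… (length divides ord_391(162)).
Cycle lengths of π_162 on ℤ/391ℤ: [8, 8, 8, 8, 8, 8, 8, 8, 8, 8, 8, 8, 8, 8, 8, 8, 8, 8, 8, 8, 8, 8, 8, 8, 8, 8, 8, 8, 8, 8, 8, 8, 8, 8, 8, 8, 8, 8, 8, 8, 8, 8, 8, 8, 8, 8, 1, 1, 1, 1, 1, 1, 1, 1, 1, 1, 1, 1, 1, 1, 1, 1, 1, 1, 1, 1, 1, 1, 1]; 69 cycles in total.
391 − 69 = 322 transpositions; sign(π) = (−1)^322 = +1.
Zolotarev: (162|391) = +1, matching the cycle-count sign.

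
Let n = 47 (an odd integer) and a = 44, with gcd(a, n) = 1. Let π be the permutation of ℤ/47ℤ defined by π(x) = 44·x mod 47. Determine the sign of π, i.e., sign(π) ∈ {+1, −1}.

Trace 6: π^k(6) = [6, 29, 7, 26, 16, 46, 3] for k=0..6.
π_44 has 2 disjoint cycles with lengths [46, 1] on {0,…,46}.
47 − 2 = 45 transpositions; sign(π) = (−1)^45 = -1.
Via Zolotarev, sign(π_{44}) = (44|47) = -1.

-1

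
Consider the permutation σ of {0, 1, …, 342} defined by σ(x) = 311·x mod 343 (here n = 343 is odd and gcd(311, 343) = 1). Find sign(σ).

-1

Orbit of 12 under x↦311x: [12, 302, 283, 205, 300, 4, 215]… (length divides ord_343(311)).
Cycle lengths of π_311 on ℤ/343ℤ: [294, 42, 6, 1]; 4 cycles in total.
343 − 4 = 339 transpositions; sign(π) = (−1)^339 = -1.
Zolotarev: (311|343) = -1, matching the cycle-count sign.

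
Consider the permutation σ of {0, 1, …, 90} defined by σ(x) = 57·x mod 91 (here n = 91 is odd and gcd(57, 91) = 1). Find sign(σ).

Start at x=57: 57 → 64 → 8 → 1 → 57 (one orbit).
Cycle lengths of π_57 on ℤ/91ℤ: [4, 4, 4, 4, 4, 4, 4, 4, 4, 4, 4, 4, 4, 4, 4, 4, 4, 4, 4, 4, 4, 1, 1, 1, 1, 1, 1, 1]; 28 cycles in total.
sign(π) = (−1)^{n − #cycles} = (−1)^{91−28} = (−1)^63 = -1.
(57|91)_J = -1 (Zolotarev's lemma cross-check).

-1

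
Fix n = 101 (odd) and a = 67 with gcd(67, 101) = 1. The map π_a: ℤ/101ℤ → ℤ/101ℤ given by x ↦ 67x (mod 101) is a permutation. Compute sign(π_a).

-1

Orbit of 19 under x↦67x: [19, 61, 47, 18, 95, 2, 33]… (length divides ord_101(67)).
2 cycles of lengths [100, 1].
101 − 2 = 99 transpositions; sign(π) = (−1)^99 = -1.
The Jacobi symbol (67|101) = -1 (Zolotarev) agrees.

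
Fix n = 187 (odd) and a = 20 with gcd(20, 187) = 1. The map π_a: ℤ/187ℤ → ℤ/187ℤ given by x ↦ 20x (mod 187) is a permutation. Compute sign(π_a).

Orbit of 115 under x↦20x: [115, 56, 185, 147, 135, 82, 144]… (length divides ord_187(20)).
The orbit structure of x ↦ 20x mod 187: 6 orbits of sizes [80, 80, 16, 5, 5, 1].
With 6 cycles on 187 points, sign = (−1)^{187−6} = -1.
(20|187)_J = -1 (Zolotarev's lemma cross-check).

-1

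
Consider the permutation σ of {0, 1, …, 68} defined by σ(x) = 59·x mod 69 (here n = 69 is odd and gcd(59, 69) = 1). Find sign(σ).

-1

Orbit of 58 under x↦59x: [58, 41, 4, 29, 55, 2, 49]… (length divides ord_69(59)).
π_59 has 6 disjoint cycles with lengths [22, 22, 11, 11, 2, 1] on {0,…,68}.
n − c = 69 − 6 = 63; sign = (−1)^63 = -1.
The Jacobi symbol (59|69) = -1 (Zolotarev) agrees.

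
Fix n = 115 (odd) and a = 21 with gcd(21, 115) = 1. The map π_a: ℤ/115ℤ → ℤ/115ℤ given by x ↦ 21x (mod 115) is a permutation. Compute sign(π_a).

Orbit of 91 under x↦21x: [91, 71, 111, 31, 76, 101, 51]… (length divides ord_115(21)).
Decompose π into cycles: lengths [22, 22, 22, 22, 22, 1, 1, 1, 1, 1] (10 cycles, including the fixed point 0).
115 − 10 = 105 transpositions; sign(π) = (−1)^105 = -1.
Zolotarev: (21|115) = -1, matching the cycle-count sign.

-1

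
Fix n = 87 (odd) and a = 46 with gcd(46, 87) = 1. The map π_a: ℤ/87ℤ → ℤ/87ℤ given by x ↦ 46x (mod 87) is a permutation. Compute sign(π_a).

Trace 28: π^k(28) = [28, 70, 1, 46] for k=0..3.
The orbit structure of x ↦ 46x mod 87: 24 orbits of sizes [4, 4, 4, 4, 4, 4, 4, 4, 4, 4, 4, 4, 4, 4, 4, 4, 4, 4, 4, 4, 4, 1, 1, 1].
sign(π) = (−1)^{n − #cycles} = (−1)^{87−24} = (−1)^63 = -1.
Check: (46/87) = -1 by Zolotarev.

-1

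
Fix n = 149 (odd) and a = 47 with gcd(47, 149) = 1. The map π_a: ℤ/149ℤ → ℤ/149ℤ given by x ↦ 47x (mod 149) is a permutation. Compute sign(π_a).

+1

Orbit of 80 under x↦47x: [80, 35, 6, 133, 142, 118, 33]… (length divides ord_149(47)).
π_47 has 3 disjoint cycles with lengths [74, 74, 1] on {0,…,148}.
Σ(ℓ_i−1) = 149−3 = 146; sign = (−1)^146 = +1.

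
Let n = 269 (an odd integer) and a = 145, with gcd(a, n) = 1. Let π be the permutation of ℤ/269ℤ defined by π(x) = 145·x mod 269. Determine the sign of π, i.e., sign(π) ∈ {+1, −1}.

-1

Orbit of 221 under x↦145x: [221, 34, 88, 117, 18, 189, 236]… (length divides ord_269(145)).
Cycle type of π: 268 + 1; total 2 cycles.
sign(π) = (−1)^{n − #cycles} = (−1)^{269−2} = (−1)^267 = -1.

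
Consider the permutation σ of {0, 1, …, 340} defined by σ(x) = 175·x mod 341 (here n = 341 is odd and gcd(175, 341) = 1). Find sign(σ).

Orbit of 318 under x↦175x: [318, 67, 131, 78, 10, 45, 32]… (length divides ord_341(175)).
The orbit structure of x ↦ 175x mod 341: 18 orbits of sizes [30, 30, 30, 30, 30, 30, 30, 30, 30, 30, 15, 15, 2, 2, 2, 2, 2, 1].
With 18 cycles on 341 points, sign = (−1)^{341−18} = -1.
The Jacobi symbol (175|341) = -1 (Zolotarev) agrees.

-1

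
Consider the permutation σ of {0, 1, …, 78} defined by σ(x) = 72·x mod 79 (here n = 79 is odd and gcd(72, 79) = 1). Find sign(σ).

Orbit of 31 under x↦72x: [31, 20, 18, 32, 13, 67, 5]… (length divides ord_79(72)).
3 cycles of lengths [39, 39, 1].
79 − 3 = 76 transpositions; sign(π) = (−1)^76 = +1.
Via Zolotarev, sign(π_{72}) = (72|79) = +1.

+1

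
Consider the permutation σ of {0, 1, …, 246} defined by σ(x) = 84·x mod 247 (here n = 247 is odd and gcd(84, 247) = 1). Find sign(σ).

Start at x=87: 87 → 145 → 77 → 46 → 159 → 18 → 30 → … (one orbit).
The orbit structure of x ↦ 84x mod 247: 23 orbits of sizes [12, 12, 12, 12, 12, 12, 12, 12, 12, 12, 12, 12, 12, 12, 12, 12, 12, 12, 12, 6, 6, 6, 1].
Σ(ℓ_i−1) = 247−23 = 224; sign = (−1)^224 = +1.
Check: (84/247) = +1 by Zolotarev.

+1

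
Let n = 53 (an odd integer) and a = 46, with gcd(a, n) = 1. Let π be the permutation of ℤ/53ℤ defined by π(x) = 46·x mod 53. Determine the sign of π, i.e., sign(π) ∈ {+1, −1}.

Start at x=13: 13 → 15 → 1 → 46 → 49 → 28 → 16 → … (one orbit).
Cycle type of π: 13×4 + 1; total 5 cycles.
5 cycles on 53: each ℓ→(−1)^(ℓ−1), product (−1)^48 = +1.
Check: (46/53) = +1 by Zolotarev.

+1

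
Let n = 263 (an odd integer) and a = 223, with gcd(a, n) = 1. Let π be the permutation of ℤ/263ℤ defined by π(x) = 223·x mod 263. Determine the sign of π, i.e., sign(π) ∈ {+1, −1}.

+1

Trace 25: π^k(25) = [25, 52, 24, 92, 2, 183, 44] for k=0..6.
Cycle lengths of π_223 on ℤ/263ℤ: [131, 131, 1]; 3 cycles in total.
sign(π) = (−1)^{n − #cycles} = (−1)^{263−3} = (−1)^260 = +1.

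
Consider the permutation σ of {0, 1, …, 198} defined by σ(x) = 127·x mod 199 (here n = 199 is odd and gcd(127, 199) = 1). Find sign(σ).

-1

Trace 40: π^k(40) = [40, 105, 2, 55, 20, 152, 1] for k=0..6.
π_127 has 2 disjoint cycles with lengths [198, 1] on {0,…,198}.
With 2 cycles on 199 points, sign = (−1)^{199−2} = -1.
Via Zolotarev, sign(π_{127}) = (127|199) = -1.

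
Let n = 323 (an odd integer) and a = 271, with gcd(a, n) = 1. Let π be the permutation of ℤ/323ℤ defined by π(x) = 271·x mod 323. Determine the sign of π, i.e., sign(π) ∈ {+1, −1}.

Start at x=1: 1 → 271 → 120 → 220 → 188 → 237 → 273 → … (one orbit).
Cycle lengths of π_271 on ℤ/323ℤ: [18, 18, 18, 18, 18, 18, 18, 18, 18, 18, 18, 18, 18, 18, 18, 18, 9, 9, 2, 2, 2, 2, 2, 2, 2, 2, 1]; 27 cycles in total.
With 27 cycles on 323 points, sign = (−1)^{323−27} = +1.

+1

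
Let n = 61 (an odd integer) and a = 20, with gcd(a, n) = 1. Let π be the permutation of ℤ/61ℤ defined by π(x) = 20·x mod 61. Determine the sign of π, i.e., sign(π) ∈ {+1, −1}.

+1

Start at x=20: 20 → 34 → 9 → 58 → 1 → 20 (one orbit).
Cycle type of π: 5×12 + 1; total 13 cycles.
n − c = 61 − 13 = 48; sign = (−1)^48 = +1.
The Jacobi symbol (20|61) = +1 (Zolotarev) agrees.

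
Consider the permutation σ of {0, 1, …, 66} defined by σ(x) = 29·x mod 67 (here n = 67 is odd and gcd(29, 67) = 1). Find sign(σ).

Start at x=1: 1 → 29 → 37 → 1 (one orbit).
Decompose π into cycles: lengths [3, 3, 3, 3, 3, 3, 3, 3, 3, 3, 3, 3, 3, 3, 3, 3, 3, 3, 3, 3, 3, 3, 1] (23 cycles, including the fixed point 0).
With 23 cycles on 67 points, sign = (−1)^{67−23} = +1.

+1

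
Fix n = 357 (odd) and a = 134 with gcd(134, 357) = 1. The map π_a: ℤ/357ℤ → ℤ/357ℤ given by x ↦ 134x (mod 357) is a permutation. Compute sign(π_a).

Orbit of 64 under x↦134x: [64, 8, 1, 134, 106, 281, 169]… (length divides ord_357(134)).
Decompose π into cycles: lengths [8, 8, 8, 8, 8, 8, 8, 8, 8, 8, 8, 8, 8, 8, 8, 8, 8, 8, 8, 8, 8, 8, 8, 8, 8, 8, 8, 8, 8, 8, 8, 8, 8, 8, 8, 8, 8, 8, 8, 8, 8, 8, 2, 2, 2, 2, 2, 2, 2, 1, 1, 1, 1, 1, 1, 1] (56 cycles, including the fixed point 0).
56 cycles on 357: each ℓ→(−1)^(ℓ−1), product (−1)^301 = -1.
(134|357)_J = -1 (Zolotarev's lemma cross-check).

-1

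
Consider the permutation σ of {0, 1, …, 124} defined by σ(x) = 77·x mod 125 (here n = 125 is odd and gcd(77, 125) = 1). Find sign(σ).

Trace 114: π^k(114) = [114, 28, 31, 12, 49, 23, 21] for k=0..6.
Decompose π into cycles: lengths [100, 20, 4, 1] (4 cycles, including the fixed point 0).
Σ(ℓ_i−1) = 125−4 = 121; sign = (−1)^121 = -1.
Via Zolotarev, sign(π_{77}) = (77|125) = -1.

-1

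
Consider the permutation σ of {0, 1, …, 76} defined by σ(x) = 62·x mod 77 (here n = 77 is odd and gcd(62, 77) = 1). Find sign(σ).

+1

Start at x=1: 1 → 62 → 71 → 13 → 36 → 76 → 15 → … (one orbit).
Cycle type of π: 10×7 + 2×3 + 1; total 11 cycles.
n − c = 77 − 11 = 66; sign = (−1)^66 = +1.
Via Zolotarev, sign(π_{62}) = (62|77) = +1.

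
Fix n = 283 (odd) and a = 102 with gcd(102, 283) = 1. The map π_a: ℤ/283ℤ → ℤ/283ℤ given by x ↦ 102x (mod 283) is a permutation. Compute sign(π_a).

-1

Start at x=264: 264 → 43 → 141 → 232 → 175 → 21 → 161 → … (one orbit).
Cycle lengths of π_102 on ℤ/283ℤ: [94, 94, 94, 1]; 4 cycles in total.
With 4 cycles on 283 points, sign = (−1)^{283−4} = -1.
Via Zolotarev, sign(π_{102}) = (102|283) = -1.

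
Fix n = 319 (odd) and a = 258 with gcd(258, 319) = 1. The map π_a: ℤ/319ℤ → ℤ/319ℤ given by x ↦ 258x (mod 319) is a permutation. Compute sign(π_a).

Orbit of 26 under x↦258x: [26, 9, 89, 313, 47, 4, 75]… (length divides ord_319(258)).
The orbit structure of x ↦ 258x mod 319: 6 orbits of sizes [140, 140, 28, 5, 5, 1].
Σ(ℓ_i−1) = 319−6 = 313; sign = (−1)^313 = -1.
Zolotarev: (258|319) = -1, matching the cycle-count sign.

-1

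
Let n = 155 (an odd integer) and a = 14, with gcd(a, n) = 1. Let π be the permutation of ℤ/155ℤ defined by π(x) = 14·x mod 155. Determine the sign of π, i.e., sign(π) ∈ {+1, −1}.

Start at x=19: 19 → 111 → 4 → 56 → 9 → 126 → 59 → … (one orbit).
Cycle lengths of π_14 on ℤ/155ℤ: [30, 30, 30, 30, 15, 15, 2, 2, 1]; 9 cycles in total.
With 9 cycles on 155 points, sign = (−1)^{155−9} = +1.
Zolotarev: (14|155) = +1, matching the cycle-count sign.

+1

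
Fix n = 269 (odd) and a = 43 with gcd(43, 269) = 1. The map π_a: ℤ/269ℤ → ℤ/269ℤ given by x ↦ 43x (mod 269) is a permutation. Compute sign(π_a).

+1

Trace 121: π^k(121) = [121, 92, 190, 100, 265, 97, 136] for k=0..6.
Cycle lengths of π_43 on ℤ/269ℤ: [134, 134, 1]; 3 cycles in total.
sign(π) = (−1)^{n − #cycles} = (−1)^{269−3} = (−1)^266 = +1.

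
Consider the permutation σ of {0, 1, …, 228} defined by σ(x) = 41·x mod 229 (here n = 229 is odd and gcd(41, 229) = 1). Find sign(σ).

Orbit of 116 under x↦41x: [116, 176, 117, 217, 195, 209, 96]… (length divides ord_229(41)).
Cycle type of π: 228 + 1; total 2 cycles.
n − c = 229 − 2 = 227; sign = (−1)^227 = -1.
Via Zolotarev, sign(π_{41}) = (41|229) = -1.

-1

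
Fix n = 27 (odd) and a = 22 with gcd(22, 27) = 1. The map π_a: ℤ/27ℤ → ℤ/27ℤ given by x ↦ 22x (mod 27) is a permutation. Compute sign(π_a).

Trace 13: π^k(13) = [13, 16, 1, 22, 25, 10, 4] for k=0..6.
Cycle lengths of π_22 on ℤ/27ℤ: [9, 9, 3, 3, 1, 1, 1]; 7 cycles in total.
Σ(ℓ_i−1) = 27−7 = 20; sign = (−1)^20 = +1.
Check: (22/27) = +1 by Zolotarev.

+1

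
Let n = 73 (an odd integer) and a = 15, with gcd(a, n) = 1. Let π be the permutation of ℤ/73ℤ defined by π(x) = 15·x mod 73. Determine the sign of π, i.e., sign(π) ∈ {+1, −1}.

-1

Start at x=31: 31 → 27 → 40 → 16 → 21 → 23 → 53 → … (one orbit).
π_15 has 2 disjoint cycles with lengths [72, 1] on {0,…,72}.
2 cycles on 73: each ℓ→(−1)^(ℓ−1), product (−1)^71 = -1.
(15|73)_J = -1 (Zolotarev's lemma cross-check).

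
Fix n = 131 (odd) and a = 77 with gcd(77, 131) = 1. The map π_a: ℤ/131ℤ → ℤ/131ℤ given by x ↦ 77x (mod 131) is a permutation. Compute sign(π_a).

Start at x=100: 100 → 102 → 125 → 62 → 58 → 12 → 7 → … (one orbit).
Cycle lengths of π_77 on ℤ/131ℤ: [65, 65, 1]; 3 cycles in total.
sign(π) = (−1)^{n − #cycles} = (−1)^{131−3} = (−1)^128 = +1.
Via Zolotarev, sign(π_{77}) = (77|131) = +1.

+1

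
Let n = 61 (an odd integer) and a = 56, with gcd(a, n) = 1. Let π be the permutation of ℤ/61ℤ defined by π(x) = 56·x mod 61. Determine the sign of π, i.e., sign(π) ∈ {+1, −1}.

Trace 42: π^k(42) = [42, 34, 13, 57, 20, 22, 12] for k=0..6.
The orbit structure of x ↦ 56x mod 61: 5 orbits of sizes [15, 15, 15, 15, 1].
sign(π) = (−1)^{n − #cycles} = (−1)^{61−5} = (−1)^56 = +1.
Zolotarev: (56|61) = +1, matching the cycle-count sign.

+1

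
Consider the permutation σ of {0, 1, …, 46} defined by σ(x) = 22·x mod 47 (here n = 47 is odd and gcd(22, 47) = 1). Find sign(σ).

-1

Start at x=28: 28 → 5 → 16 → 23 → 36 → 40 → 34 → … (one orbit).
π_22 has 2 disjoint cycles with lengths [46, 1] on {0,…,46}.
n − c = 47 − 2 = 45; sign = (−1)^45 = -1.
The Jacobi symbol (22|47) = -1 (Zolotarev) agrees.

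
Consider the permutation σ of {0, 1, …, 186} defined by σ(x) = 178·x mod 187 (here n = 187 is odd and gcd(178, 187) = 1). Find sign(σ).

Start at x=4: 4 → 151 → 137 → 76 → 64 → 172 → 135 → … (one orbit).
π_178 has 8 disjoint cycles with lengths [40, 40, 40, 40, 10, 8, 8, 1] on {0,…,186}.
sign(π) = (−1)^{n − #cycles} = (−1)^{187−8} = (−1)^179 = -1.
Check: (178/187) = -1 by Zolotarev.

-1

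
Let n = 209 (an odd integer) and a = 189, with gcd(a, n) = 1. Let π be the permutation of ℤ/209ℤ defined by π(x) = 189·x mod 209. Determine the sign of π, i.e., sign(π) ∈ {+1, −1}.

Orbit of 1 under x↦189x: [1, 189, 191, 151, 115, 208, 20]… (length divides ord_209(189)).
29 cycles of lengths [10, 10, 10, 10, 10, 10, 10, 10, 10, 10, 10, 10, 10, 10, 10, 10, 10, 10, 10, 2, 2, 2, 2, 2, 2, 2, 2, 2, 1].
209 − 29 = 180 transpositions; sign(π) = (−1)^180 = +1.
(189|209)_J = +1 (Zolotarev's lemma cross-check).

+1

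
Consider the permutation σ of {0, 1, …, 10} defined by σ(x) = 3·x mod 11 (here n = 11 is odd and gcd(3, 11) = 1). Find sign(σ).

Start at x=3: 3 → 9 → 5 → 4 → 1 → 3 (one orbit).
The orbit structure of x ↦ 3x mod 11: 3 orbits of sizes [5, 5, 1].
sign(π) = (−1)^{n − #cycles} = (−1)^{11−3} = (−1)^8 = +1.
Via Zolotarev, sign(π_{3}) = (3|11) = +1.

+1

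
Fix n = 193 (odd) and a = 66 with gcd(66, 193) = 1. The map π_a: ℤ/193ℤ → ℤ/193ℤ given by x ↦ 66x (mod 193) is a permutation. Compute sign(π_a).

Trace 82: π^k(82) = [82, 8, 142, 108, 180, 107, 114] for k=0..6.
Cycle type of π: 192 + 1; total 2 cycles.
Σ(ℓ_i−1) = 193−2 = 191; sign = (−1)^191 = -1.
(66|193)_J = -1 (Zolotarev's lemma cross-check).

-1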